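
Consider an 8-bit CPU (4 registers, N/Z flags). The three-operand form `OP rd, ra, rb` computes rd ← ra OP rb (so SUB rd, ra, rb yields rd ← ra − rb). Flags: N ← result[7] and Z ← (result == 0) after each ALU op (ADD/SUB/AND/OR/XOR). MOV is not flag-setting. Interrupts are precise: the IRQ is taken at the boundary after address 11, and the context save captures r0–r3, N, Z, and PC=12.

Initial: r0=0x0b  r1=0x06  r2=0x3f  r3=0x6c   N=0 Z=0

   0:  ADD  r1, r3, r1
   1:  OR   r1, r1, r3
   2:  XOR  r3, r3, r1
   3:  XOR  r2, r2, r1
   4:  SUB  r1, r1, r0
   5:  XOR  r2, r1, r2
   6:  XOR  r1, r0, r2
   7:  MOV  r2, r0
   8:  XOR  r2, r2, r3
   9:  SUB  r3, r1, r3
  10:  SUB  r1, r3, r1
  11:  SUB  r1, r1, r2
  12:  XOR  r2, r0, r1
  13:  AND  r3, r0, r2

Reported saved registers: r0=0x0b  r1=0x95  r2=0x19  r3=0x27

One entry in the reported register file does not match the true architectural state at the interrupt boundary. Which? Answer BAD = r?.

after  0: r0=0x0b r1=0x72 r2=0x3f r3=0x6c  N=0 Z=0
after  1: r0=0x0b r1=0x7e r2=0x3f r3=0x6c  N=0 Z=0
after  2: r0=0x0b r1=0x7e r2=0x3f r3=0x12  N=0 Z=0
after  3: r0=0x0b r1=0x7e r2=0x41 r3=0x12  N=0 Z=0
after  4: r0=0x0b r1=0x73 r2=0x41 r3=0x12  N=0 Z=0
after  5: r0=0x0b r1=0x73 r2=0x32 r3=0x12  N=0 Z=0
after  6: r0=0x0b r1=0x39 r2=0x32 r3=0x12  N=0 Z=0
after  7: r0=0x0b r1=0x39 r2=0x0b r3=0x12  N=0 Z=0
after  8: r0=0x0b r1=0x39 r2=0x19 r3=0x12  N=0 Z=0
after  9: r0=0x0b r1=0x39 r2=0x19 r3=0x27  N=0 Z=0
after 10: r0=0x0b r1=0xee r2=0x19 r3=0x27  N=1 Z=0
after 11: r0=0x0b r1=0xd5 r2=0x19 r3=0x27  N=1 Z=0
-- IRQ taken; context saved, return-PC = 12 --
mismatch: r1: reported 0x95 vs actual 0xd5

BAD = r1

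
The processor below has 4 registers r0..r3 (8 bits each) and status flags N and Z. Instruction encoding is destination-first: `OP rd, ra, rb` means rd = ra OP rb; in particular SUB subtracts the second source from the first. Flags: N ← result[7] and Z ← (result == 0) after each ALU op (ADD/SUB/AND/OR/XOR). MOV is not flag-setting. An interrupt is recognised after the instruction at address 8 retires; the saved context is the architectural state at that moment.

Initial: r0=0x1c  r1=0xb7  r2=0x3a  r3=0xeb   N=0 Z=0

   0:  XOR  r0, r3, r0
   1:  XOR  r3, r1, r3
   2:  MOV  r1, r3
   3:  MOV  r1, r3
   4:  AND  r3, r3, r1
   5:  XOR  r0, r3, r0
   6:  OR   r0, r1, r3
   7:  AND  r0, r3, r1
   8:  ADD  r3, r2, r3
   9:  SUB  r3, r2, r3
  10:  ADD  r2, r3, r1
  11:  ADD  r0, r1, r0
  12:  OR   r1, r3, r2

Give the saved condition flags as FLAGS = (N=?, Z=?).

after  0: r0=0xf7 r1=0xb7 r2=0x3a r3=0xeb  N=1 Z=0
after  1: r0=0xf7 r1=0xb7 r2=0x3a r3=0x5c  N=0 Z=0
after  2: r0=0xf7 r1=0x5c r2=0x3a r3=0x5c  N=0 Z=0
after  3: r0=0xf7 r1=0x5c r2=0x3a r3=0x5c  N=0 Z=0
after  4: r0=0xf7 r1=0x5c r2=0x3a r3=0x5c  N=0 Z=0
after  5: r0=0xab r1=0x5c r2=0x3a r3=0x5c  N=1 Z=0
after  6: r0=0x5c r1=0x5c r2=0x3a r3=0x5c  N=0 Z=0
after  7: r0=0x5c r1=0x5c r2=0x3a r3=0x5c  N=0 Z=0
after  8: r0=0x5c r1=0x5c r2=0x3a r3=0x96  N=1 Z=0
-- IRQ taken; context saved, return-PC = 9 --

FLAGS = (N=1, Z=0)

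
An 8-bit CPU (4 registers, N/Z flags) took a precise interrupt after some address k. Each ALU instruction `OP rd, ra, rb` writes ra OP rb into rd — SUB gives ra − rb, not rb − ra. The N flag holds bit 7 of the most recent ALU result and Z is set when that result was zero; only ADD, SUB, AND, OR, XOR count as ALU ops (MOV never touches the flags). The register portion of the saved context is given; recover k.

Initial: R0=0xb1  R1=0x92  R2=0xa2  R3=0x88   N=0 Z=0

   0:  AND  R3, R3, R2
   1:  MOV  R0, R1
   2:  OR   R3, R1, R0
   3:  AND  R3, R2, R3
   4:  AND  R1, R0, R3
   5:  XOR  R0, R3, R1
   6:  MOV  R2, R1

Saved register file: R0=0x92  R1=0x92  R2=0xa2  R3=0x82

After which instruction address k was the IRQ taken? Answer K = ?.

after  0: R0=0xb1 R1=0x92 R2=0xa2 R3=0x80  N=1 Z=0
after  1: R0=0x92 R1=0x92 R2=0xa2 R3=0x80  N=1 Z=0
after  2: R0=0x92 R1=0x92 R2=0xa2 R3=0x92  N=1 Z=0
after  3: R0=0x92 R1=0x92 R2=0xa2 R3=0x82  N=1 Z=0
-- IRQ taken; context saved, return-PC = 4 --

K = 3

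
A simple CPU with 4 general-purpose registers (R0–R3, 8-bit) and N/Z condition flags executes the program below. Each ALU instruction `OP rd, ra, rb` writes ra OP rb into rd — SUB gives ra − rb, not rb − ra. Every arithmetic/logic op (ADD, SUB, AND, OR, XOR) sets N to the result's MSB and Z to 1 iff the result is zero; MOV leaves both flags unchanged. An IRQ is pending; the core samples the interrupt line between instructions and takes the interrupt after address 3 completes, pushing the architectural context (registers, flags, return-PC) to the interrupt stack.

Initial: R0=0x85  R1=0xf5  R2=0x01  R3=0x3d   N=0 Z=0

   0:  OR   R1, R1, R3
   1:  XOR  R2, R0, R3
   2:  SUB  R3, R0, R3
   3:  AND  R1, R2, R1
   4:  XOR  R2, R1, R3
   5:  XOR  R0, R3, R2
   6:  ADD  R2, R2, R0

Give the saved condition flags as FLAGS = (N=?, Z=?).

FLAGS = (N=1, Z=0)

after  0: R0=0x85 R1=0xfd R2=0x01 R3=0x3d  N=1 Z=0
after  1: R0=0x85 R1=0xfd R2=0xb8 R3=0x3d  N=1 Z=0
after  2: R0=0x85 R1=0xfd R2=0xb8 R3=0x48  N=0 Z=0
after  3: R0=0x85 R1=0xb8 R2=0xb8 R3=0x48  N=1 Z=0
-- IRQ taken; context saved, return-PC = 4 --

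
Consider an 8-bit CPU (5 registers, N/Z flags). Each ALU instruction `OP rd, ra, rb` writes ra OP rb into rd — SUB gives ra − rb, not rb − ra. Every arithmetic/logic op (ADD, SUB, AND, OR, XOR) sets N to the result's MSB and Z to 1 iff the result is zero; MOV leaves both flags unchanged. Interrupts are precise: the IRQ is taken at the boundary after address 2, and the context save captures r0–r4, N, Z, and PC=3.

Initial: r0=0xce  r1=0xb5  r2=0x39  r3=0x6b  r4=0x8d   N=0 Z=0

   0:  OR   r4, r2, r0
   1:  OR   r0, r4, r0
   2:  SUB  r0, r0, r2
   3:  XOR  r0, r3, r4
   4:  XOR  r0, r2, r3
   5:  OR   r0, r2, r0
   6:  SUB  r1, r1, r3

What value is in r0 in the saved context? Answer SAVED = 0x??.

SAVED = 0xc6

after  0: r0=0xce r1=0xb5 r2=0x39 r3=0x6b r4=0xff  N=1 Z=0
after  1: r0=0xff r1=0xb5 r2=0x39 r3=0x6b r4=0xff  N=1 Z=0
after  2: r0=0xc6 r1=0xb5 r2=0x39 r3=0x6b r4=0xff  N=1 Z=0
-- IRQ taken; context saved, return-PC = 3 --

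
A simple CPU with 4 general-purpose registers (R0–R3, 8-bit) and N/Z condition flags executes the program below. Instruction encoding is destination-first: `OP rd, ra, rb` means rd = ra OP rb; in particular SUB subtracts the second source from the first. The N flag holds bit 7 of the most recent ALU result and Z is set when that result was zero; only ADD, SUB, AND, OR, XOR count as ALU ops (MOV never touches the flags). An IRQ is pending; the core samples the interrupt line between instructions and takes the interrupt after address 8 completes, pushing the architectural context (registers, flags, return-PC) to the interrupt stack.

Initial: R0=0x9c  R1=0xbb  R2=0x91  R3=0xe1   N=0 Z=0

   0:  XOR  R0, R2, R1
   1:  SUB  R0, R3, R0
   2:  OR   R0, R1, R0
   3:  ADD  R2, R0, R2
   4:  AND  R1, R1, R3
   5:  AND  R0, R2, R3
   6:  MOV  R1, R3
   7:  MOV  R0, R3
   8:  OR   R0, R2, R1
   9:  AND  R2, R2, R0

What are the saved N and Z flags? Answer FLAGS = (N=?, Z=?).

FLAGS = (N=1, Z=0)

after  0: R0=0x2a R1=0xbb R2=0x91 R3=0xe1  N=0 Z=0
after  1: R0=0xb7 R1=0xbb R2=0x91 R3=0xe1  N=1 Z=0
after  2: R0=0xbf R1=0xbb R2=0x91 R3=0xe1  N=1 Z=0
after  3: R0=0xbf R1=0xbb R2=0x50 R3=0xe1  N=0 Z=0
after  4: R0=0xbf R1=0xa1 R2=0x50 R3=0xe1  N=1 Z=0
after  5: R0=0x40 R1=0xa1 R2=0x50 R3=0xe1  N=0 Z=0
after  6: R0=0x40 R1=0xe1 R2=0x50 R3=0xe1  N=0 Z=0
after  7: R0=0xe1 R1=0xe1 R2=0x50 R3=0xe1  N=0 Z=0
after  8: R0=0xf1 R1=0xe1 R2=0x50 R3=0xe1  N=1 Z=0
-- IRQ taken; context saved, return-PC = 9 --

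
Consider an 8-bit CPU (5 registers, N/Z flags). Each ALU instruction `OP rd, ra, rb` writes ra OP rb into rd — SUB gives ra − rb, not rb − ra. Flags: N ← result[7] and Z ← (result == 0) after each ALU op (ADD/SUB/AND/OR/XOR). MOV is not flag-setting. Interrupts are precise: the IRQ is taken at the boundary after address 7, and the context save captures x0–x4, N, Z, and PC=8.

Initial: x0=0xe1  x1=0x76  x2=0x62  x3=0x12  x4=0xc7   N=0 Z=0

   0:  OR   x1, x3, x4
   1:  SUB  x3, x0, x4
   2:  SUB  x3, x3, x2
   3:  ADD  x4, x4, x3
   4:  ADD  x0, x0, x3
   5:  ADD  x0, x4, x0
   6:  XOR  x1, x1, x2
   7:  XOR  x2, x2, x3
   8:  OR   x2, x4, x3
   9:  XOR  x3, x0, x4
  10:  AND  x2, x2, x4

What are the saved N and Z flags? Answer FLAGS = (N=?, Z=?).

after  0: x0=0xe1 x1=0xd7 x2=0x62 x3=0x12 x4=0xc7  N=1 Z=0
after  1: x0=0xe1 x1=0xd7 x2=0x62 x3=0x1a x4=0xc7  N=0 Z=0
after  2: x0=0xe1 x1=0xd7 x2=0x62 x3=0xb8 x4=0xc7  N=1 Z=0
after  3: x0=0xe1 x1=0xd7 x2=0x62 x3=0xb8 x4=0x7f  N=0 Z=0
after  4: x0=0x99 x1=0xd7 x2=0x62 x3=0xb8 x4=0x7f  N=1 Z=0
after  5: x0=0x18 x1=0xd7 x2=0x62 x3=0xb8 x4=0x7f  N=0 Z=0
after  6: x0=0x18 x1=0xb5 x2=0x62 x3=0xb8 x4=0x7f  N=1 Z=0
after  7: x0=0x18 x1=0xb5 x2=0xda x3=0xb8 x4=0x7f  N=1 Z=0
-- IRQ taken; context saved, return-PC = 8 --

FLAGS = (N=1, Z=0)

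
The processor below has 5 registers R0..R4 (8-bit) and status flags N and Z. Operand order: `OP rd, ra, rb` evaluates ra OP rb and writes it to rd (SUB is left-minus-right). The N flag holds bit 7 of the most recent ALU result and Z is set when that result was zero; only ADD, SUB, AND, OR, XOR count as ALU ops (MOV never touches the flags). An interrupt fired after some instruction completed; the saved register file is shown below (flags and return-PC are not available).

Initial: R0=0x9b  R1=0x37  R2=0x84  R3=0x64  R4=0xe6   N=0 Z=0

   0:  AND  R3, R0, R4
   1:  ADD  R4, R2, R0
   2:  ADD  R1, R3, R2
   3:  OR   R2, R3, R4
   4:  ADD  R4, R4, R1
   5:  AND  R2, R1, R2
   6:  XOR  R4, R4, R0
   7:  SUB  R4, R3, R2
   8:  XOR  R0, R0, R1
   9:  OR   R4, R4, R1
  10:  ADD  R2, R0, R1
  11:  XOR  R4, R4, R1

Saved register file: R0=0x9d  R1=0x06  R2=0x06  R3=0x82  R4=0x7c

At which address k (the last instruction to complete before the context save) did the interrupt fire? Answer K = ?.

after  0: R0=0x9b R1=0x37 R2=0x84 R3=0x82 R4=0xe6  N=1 Z=0
after  1: R0=0x9b R1=0x37 R2=0x84 R3=0x82 R4=0x1f  N=0 Z=0
after  2: R0=0x9b R1=0x06 R2=0x84 R3=0x82 R4=0x1f  N=0 Z=0
after  3: R0=0x9b R1=0x06 R2=0x9f R3=0x82 R4=0x1f  N=1 Z=0
after  4: R0=0x9b R1=0x06 R2=0x9f R3=0x82 R4=0x25  N=0 Z=0
after  5: R0=0x9b R1=0x06 R2=0x06 R3=0x82 R4=0x25  N=0 Z=0
after  6: R0=0x9b R1=0x06 R2=0x06 R3=0x82 R4=0xbe  N=1 Z=0
after  7: R0=0x9b R1=0x06 R2=0x06 R3=0x82 R4=0x7c  N=0 Z=0
after  8: R0=0x9d R1=0x06 R2=0x06 R3=0x82 R4=0x7c  N=1 Z=0
-- IRQ taken; context saved, return-PC = 9 --

K = 8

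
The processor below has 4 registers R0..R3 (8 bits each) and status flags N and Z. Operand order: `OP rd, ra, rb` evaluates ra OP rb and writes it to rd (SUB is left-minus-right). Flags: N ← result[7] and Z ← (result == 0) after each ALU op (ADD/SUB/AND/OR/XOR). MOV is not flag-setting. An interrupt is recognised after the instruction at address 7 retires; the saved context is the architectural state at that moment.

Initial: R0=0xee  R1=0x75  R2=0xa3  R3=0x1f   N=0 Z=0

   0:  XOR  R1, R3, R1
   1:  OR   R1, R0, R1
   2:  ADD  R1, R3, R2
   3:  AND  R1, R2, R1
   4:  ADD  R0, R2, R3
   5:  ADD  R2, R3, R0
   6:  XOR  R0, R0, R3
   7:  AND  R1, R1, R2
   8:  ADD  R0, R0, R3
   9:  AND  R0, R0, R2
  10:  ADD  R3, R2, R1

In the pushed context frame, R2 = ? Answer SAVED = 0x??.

SAVED = 0xe1

after  0: R0=0xee R1=0x6a R2=0xa3 R3=0x1f  N=0 Z=0
after  1: R0=0xee R1=0xee R2=0xa3 R3=0x1f  N=1 Z=0
after  2: R0=0xee R1=0xc2 R2=0xa3 R3=0x1f  N=1 Z=0
after  3: R0=0xee R1=0x82 R2=0xa3 R3=0x1f  N=1 Z=0
after  4: R0=0xc2 R1=0x82 R2=0xa3 R3=0x1f  N=1 Z=0
after  5: R0=0xc2 R1=0x82 R2=0xe1 R3=0x1f  N=1 Z=0
after  6: R0=0xdd R1=0x82 R2=0xe1 R3=0x1f  N=1 Z=0
after  7: R0=0xdd R1=0x80 R2=0xe1 R3=0x1f  N=1 Z=0
-- IRQ taken; context saved, return-PC = 8 --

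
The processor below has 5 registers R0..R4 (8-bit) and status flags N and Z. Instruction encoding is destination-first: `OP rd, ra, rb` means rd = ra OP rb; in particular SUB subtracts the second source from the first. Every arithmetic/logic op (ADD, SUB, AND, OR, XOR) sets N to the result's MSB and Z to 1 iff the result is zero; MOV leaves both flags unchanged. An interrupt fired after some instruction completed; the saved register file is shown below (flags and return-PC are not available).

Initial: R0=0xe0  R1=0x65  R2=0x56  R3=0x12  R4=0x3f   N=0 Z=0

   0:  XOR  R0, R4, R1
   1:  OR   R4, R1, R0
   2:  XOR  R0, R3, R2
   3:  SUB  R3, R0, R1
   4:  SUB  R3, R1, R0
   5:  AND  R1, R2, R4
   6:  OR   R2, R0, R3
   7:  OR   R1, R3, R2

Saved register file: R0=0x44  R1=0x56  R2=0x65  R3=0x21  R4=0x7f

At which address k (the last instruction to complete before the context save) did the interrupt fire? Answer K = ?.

after  0: R0=0x5a R1=0x65 R2=0x56 R3=0x12 R4=0x3f  N=0 Z=0
after  1: R0=0x5a R1=0x65 R2=0x56 R3=0x12 R4=0x7f  N=0 Z=0
after  2: R0=0x44 R1=0x65 R2=0x56 R3=0x12 R4=0x7f  N=0 Z=0
after  3: R0=0x44 R1=0x65 R2=0x56 R3=0xdf R4=0x7f  N=1 Z=0
after  4: R0=0x44 R1=0x65 R2=0x56 R3=0x21 R4=0x7f  N=0 Z=0
after  5: R0=0x44 R1=0x56 R2=0x56 R3=0x21 R4=0x7f  N=0 Z=0
after  6: R0=0x44 R1=0x56 R2=0x65 R3=0x21 R4=0x7f  N=0 Z=0
-- IRQ taken; context saved, return-PC = 7 --

K = 6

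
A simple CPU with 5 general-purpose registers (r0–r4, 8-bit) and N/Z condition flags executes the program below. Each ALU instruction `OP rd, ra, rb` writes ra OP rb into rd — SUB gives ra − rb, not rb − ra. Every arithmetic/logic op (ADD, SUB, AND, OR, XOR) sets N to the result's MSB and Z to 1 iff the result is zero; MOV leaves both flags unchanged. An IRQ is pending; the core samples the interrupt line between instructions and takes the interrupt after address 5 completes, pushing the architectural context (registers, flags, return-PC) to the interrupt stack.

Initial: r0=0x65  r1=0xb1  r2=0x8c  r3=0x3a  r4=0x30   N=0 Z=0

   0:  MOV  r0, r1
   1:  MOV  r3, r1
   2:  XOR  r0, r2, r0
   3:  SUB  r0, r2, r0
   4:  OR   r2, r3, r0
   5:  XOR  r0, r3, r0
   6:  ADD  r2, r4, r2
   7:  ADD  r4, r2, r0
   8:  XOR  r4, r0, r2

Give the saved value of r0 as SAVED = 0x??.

after  0: r0=0xb1 r1=0xb1 r2=0x8c r3=0x3a r4=0x30  N=0 Z=0
after  1: r0=0xb1 r1=0xb1 r2=0x8c r3=0xb1 r4=0x30  N=0 Z=0
after  2: r0=0x3d r1=0xb1 r2=0x8c r3=0xb1 r4=0x30  N=0 Z=0
after  3: r0=0x4f r1=0xb1 r2=0x8c r3=0xb1 r4=0x30  N=0 Z=0
after  4: r0=0x4f r1=0xb1 r2=0xff r3=0xb1 r4=0x30  N=1 Z=0
after  5: r0=0xfe r1=0xb1 r2=0xff r3=0xb1 r4=0x30  N=1 Z=0
-- IRQ taken; context saved, return-PC = 6 --

SAVED = 0xfe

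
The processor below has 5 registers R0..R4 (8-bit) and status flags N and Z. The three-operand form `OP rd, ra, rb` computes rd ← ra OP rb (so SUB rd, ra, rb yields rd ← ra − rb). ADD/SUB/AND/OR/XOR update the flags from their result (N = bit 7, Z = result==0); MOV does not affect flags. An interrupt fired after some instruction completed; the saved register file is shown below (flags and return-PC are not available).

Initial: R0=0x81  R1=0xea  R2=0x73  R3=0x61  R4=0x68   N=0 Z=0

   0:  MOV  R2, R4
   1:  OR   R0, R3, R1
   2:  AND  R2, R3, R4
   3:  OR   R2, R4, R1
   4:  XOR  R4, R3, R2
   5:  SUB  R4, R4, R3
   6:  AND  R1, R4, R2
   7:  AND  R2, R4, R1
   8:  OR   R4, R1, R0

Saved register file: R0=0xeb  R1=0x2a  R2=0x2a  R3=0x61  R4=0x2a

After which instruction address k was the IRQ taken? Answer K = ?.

K = 7

after  0: R0=0x81 R1=0xea R2=0x68 R3=0x61 R4=0x68  N=0 Z=0
after  1: R0=0xeb R1=0xea R2=0x68 R3=0x61 R4=0x68  N=1 Z=0
after  2: R0=0xeb R1=0xea R2=0x60 R3=0x61 R4=0x68  N=0 Z=0
after  3: R0=0xeb R1=0xea R2=0xea R3=0x61 R4=0x68  N=1 Z=0
after  4: R0=0xeb R1=0xea R2=0xea R3=0x61 R4=0x8b  N=1 Z=0
after  5: R0=0xeb R1=0xea R2=0xea R3=0x61 R4=0x2a  N=0 Z=0
after  6: R0=0xeb R1=0x2a R2=0xea R3=0x61 R4=0x2a  N=0 Z=0
after  7: R0=0xeb R1=0x2a R2=0x2a R3=0x61 R4=0x2a  N=0 Z=0
-- IRQ taken; context saved, return-PC = 8 --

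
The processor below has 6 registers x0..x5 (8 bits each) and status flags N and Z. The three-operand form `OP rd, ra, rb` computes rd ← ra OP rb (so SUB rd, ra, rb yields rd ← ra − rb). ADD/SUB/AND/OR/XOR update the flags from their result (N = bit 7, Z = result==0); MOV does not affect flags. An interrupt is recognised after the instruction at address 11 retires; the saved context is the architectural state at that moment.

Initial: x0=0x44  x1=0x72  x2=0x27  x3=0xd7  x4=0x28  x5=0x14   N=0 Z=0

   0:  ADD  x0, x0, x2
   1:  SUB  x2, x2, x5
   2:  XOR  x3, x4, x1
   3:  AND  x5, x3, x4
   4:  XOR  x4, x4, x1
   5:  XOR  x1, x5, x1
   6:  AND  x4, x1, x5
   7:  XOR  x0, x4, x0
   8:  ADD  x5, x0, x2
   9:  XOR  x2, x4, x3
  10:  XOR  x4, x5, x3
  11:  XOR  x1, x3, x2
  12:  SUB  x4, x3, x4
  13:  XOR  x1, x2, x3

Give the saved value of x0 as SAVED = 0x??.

SAVED = 0x63

after  0: x0=0x6b x1=0x72 x2=0x27 x3=0xd7 x4=0x28 x5=0x14  N=0 Z=0
after  1: x0=0x6b x1=0x72 x2=0x13 x3=0xd7 x4=0x28 x5=0x14  N=0 Z=0
after  2: x0=0x6b x1=0x72 x2=0x13 x3=0x5a x4=0x28 x5=0x14  N=0 Z=0
after  3: x0=0x6b x1=0x72 x2=0x13 x3=0x5a x4=0x28 x5=0x08  N=0 Z=0
after  4: x0=0x6b x1=0x72 x2=0x13 x3=0x5a x4=0x5a x5=0x08  N=0 Z=0
after  5: x0=0x6b x1=0x7a x2=0x13 x3=0x5a x4=0x5a x5=0x08  N=0 Z=0
after  6: x0=0x6b x1=0x7a x2=0x13 x3=0x5a x4=0x08 x5=0x08  N=0 Z=0
after  7: x0=0x63 x1=0x7a x2=0x13 x3=0x5a x4=0x08 x5=0x08  N=0 Z=0
after  8: x0=0x63 x1=0x7a x2=0x13 x3=0x5a x4=0x08 x5=0x76  N=0 Z=0
after  9: x0=0x63 x1=0x7a x2=0x52 x3=0x5a x4=0x08 x5=0x76  N=0 Z=0
after 10: x0=0x63 x1=0x7a x2=0x52 x3=0x5a x4=0x2c x5=0x76  N=0 Z=0
after 11: x0=0x63 x1=0x08 x2=0x52 x3=0x5a x4=0x2c x5=0x76  N=0 Z=0
-- IRQ taken; context saved, return-PC = 12 --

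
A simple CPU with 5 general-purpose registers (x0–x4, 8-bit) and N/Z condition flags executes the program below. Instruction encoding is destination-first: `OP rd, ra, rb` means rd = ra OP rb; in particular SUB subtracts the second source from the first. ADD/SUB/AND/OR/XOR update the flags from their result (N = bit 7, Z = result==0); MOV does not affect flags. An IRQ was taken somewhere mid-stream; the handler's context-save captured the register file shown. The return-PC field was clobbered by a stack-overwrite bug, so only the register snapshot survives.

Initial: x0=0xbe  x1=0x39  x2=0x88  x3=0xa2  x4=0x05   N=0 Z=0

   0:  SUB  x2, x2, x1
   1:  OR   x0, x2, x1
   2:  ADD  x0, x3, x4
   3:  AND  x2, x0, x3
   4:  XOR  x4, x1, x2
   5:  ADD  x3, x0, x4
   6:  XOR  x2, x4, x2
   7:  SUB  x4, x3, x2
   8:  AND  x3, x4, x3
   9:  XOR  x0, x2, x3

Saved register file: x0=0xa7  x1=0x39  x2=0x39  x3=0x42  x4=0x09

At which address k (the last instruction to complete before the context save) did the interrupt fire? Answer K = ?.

after  0: x0=0xbe x1=0x39 x2=0x4f x3=0xa2 x4=0x05  N=0 Z=0
after  1: x0=0x7f x1=0x39 x2=0x4f x3=0xa2 x4=0x05  N=0 Z=0
after  2: x0=0xa7 x1=0x39 x2=0x4f x3=0xa2 x4=0x05  N=1 Z=0
after  3: x0=0xa7 x1=0x39 x2=0xa2 x3=0xa2 x4=0x05  N=1 Z=0
after  4: x0=0xa7 x1=0x39 x2=0xa2 x3=0xa2 x4=0x9b  N=1 Z=0
after  5: x0=0xa7 x1=0x39 x2=0xa2 x3=0x42 x4=0x9b  N=0 Z=0
after  6: x0=0xa7 x1=0x39 x2=0x39 x3=0x42 x4=0x9b  N=0 Z=0
after  7: x0=0xa7 x1=0x39 x2=0x39 x3=0x42 x4=0x09  N=0 Z=0
-- IRQ taken; context saved, return-PC = 8 --

K = 7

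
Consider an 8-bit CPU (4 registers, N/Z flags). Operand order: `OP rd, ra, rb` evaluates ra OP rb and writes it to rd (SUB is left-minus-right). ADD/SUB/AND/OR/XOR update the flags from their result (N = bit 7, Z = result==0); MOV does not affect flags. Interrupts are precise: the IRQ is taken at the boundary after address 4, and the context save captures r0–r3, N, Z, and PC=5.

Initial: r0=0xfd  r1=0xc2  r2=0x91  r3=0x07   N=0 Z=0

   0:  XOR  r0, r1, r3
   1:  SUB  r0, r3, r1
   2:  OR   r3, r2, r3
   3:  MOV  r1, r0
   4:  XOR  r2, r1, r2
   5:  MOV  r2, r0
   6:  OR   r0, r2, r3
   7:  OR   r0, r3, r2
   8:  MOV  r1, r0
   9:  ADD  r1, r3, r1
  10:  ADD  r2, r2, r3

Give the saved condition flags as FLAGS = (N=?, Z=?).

after  0: r0=0xc5 r1=0xc2 r2=0x91 r3=0x07  N=1 Z=0
after  1: r0=0x45 r1=0xc2 r2=0x91 r3=0x07  N=0 Z=0
after  2: r0=0x45 r1=0xc2 r2=0x91 r3=0x97  N=1 Z=0
after  3: r0=0x45 r1=0x45 r2=0x91 r3=0x97  N=1 Z=0
after  4: r0=0x45 r1=0x45 r2=0xd4 r3=0x97  N=1 Z=0
-- IRQ taken; context saved, return-PC = 5 --

FLAGS = (N=1, Z=0)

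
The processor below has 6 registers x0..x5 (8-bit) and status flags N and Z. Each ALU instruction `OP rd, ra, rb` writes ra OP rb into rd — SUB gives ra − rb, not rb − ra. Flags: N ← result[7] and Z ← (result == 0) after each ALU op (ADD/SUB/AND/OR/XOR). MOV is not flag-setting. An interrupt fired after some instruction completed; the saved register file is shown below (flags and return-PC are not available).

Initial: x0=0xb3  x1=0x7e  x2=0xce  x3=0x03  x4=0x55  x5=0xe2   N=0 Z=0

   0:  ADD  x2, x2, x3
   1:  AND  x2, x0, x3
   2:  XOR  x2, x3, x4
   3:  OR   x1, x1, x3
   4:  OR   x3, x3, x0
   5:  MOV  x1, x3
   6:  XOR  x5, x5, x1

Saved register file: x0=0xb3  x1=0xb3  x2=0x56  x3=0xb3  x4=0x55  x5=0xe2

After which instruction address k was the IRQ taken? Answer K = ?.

K = 5

after  0: x0=0xb3 x1=0x7e x2=0xd1 x3=0x03 x4=0x55 x5=0xe2  N=1 Z=0
after  1: x0=0xb3 x1=0x7e x2=0x03 x3=0x03 x4=0x55 x5=0xe2  N=0 Z=0
after  2: x0=0xb3 x1=0x7e x2=0x56 x3=0x03 x4=0x55 x5=0xe2  N=0 Z=0
after  3: x0=0xb3 x1=0x7f x2=0x56 x3=0x03 x4=0x55 x5=0xe2  N=0 Z=0
after  4: x0=0xb3 x1=0x7f x2=0x56 x3=0xb3 x4=0x55 x5=0xe2  N=1 Z=0
after  5: x0=0xb3 x1=0xb3 x2=0x56 x3=0xb3 x4=0x55 x5=0xe2  N=1 Z=0
-- IRQ taken; context saved, return-PC = 6 --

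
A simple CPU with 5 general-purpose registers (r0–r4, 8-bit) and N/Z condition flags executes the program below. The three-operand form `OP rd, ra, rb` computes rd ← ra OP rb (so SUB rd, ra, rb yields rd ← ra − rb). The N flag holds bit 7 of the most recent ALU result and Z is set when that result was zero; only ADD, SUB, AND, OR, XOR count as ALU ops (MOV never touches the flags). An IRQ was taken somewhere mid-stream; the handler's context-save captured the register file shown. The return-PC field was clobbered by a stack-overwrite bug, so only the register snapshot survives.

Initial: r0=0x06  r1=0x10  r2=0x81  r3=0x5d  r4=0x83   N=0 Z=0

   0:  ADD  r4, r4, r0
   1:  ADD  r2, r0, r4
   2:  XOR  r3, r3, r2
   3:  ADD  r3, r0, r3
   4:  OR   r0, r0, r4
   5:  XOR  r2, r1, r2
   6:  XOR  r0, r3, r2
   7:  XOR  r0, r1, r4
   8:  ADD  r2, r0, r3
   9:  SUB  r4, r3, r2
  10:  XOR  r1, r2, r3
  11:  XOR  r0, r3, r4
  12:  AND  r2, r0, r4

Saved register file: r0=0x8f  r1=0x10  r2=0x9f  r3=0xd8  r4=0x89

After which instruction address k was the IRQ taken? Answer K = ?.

after  0: r0=0x06 r1=0x10 r2=0x81 r3=0x5d r4=0x89  N=1 Z=0
after  1: r0=0x06 r1=0x10 r2=0x8f r3=0x5d r4=0x89  N=1 Z=0
after  2: r0=0x06 r1=0x10 r2=0x8f r3=0xd2 r4=0x89  N=1 Z=0
after  3: r0=0x06 r1=0x10 r2=0x8f r3=0xd8 r4=0x89  N=1 Z=0
after  4: r0=0x8f r1=0x10 r2=0x8f r3=0xd8 r4=0x89  N=1 Z=0
after  5: r0=0x8f r1=0x10 r2=0x9f r3=0xd8 r4=0x89  N=1 Z=0
-- IRQ taken; context saved, return-PC = 6 --

K = 5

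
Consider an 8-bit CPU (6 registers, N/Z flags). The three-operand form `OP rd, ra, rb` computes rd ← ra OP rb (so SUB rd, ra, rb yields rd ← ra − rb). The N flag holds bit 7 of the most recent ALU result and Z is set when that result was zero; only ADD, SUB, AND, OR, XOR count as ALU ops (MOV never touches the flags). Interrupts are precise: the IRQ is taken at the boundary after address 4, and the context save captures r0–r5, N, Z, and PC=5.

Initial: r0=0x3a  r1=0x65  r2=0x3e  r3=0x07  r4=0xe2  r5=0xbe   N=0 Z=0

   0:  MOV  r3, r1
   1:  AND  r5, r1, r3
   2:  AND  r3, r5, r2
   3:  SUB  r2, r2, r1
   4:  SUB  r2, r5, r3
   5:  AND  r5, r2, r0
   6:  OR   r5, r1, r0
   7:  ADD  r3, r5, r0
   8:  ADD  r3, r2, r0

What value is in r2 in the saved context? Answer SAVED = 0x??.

after  0: r0=0x3a r1=0x65 r2=0x3e r3=0x65 r4=0xe2 r5=0xbe  N=0 Z=0
after  1: r0=0x3a r1=0x65 r2=0x3e r3=0x65 r4=0xe2 r5=0x65  N=0 Z=0
after  2: r0=0x3a r1=0x65 r2=0x3e r3=0x24 r4=0xe2 r5=0x65  N=0 Z=0
after  3: r0=0x3a r1=0x65 r2=0xd9 r3=0x24 r4=0xe2 r5=0x65  N=1 Z=0
after  4: r0=0x3a r1=0x65 r2=0x41 r3=0x24 r4=0xe2 r5=0x65  N=0 Z=0
-- IRQ taken; context saved, return-PC = 5 --

SAVED = 0x41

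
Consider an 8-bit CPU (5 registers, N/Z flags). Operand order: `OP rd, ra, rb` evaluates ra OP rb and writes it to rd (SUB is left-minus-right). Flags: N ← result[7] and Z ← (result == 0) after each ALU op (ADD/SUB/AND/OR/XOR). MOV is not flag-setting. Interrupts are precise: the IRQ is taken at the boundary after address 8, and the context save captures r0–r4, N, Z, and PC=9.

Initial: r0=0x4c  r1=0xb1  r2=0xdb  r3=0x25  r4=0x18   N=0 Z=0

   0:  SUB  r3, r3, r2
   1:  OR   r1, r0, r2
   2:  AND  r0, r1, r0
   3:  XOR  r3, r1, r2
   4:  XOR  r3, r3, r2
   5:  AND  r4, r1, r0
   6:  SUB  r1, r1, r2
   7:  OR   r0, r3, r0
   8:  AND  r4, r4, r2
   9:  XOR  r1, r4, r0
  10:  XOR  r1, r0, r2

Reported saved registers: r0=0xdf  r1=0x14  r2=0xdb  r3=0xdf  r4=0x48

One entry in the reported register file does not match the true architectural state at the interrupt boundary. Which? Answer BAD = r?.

after  0: r0=0x4c r1=0xb1 r2=0xdb r3=0x4a r4=0x18  N=0 Z=0
after  1: r0=0x4c r1=0xdf r2=0xdb r3=0x4a r4=0x18  N=1 Z=0
after  2: r0=0x4c r1=0xdf r2=0xdb r3=0x4a r4=0x18  N=0 Z=0
after  3: r0=0x4c r1=0xdf r2=0xdb r3=0x04 r4=0x18  N=0 Z=0
after  4: r0=0x4c r1=0xdf r2=0xdb r3=0xdf r4=0x18  N=1 Z=0
after  5: r0=0x4c r1=0xdf r2=0xdb r3=0xdf r4=0x4c  N=0 Z=0
after  6: r0=0x4c r1=0x04 r2=0xdb r3=0xdf r4=0x4c  N=0 Z=0
after  7: r0=0xdf r1=0x04 r2=0xdb r3=0xdf r4=0x4c  N=1 Z=0
after  8: r0=0xdf r1=0x04 r2=0xdb r3=0xdf r4=0x48  N=0 Z=0
-- IRQ taken; context saved, return-PC = 9 --
mismatch: r1: reported 0x14 vs actual 0x04

BAD = r1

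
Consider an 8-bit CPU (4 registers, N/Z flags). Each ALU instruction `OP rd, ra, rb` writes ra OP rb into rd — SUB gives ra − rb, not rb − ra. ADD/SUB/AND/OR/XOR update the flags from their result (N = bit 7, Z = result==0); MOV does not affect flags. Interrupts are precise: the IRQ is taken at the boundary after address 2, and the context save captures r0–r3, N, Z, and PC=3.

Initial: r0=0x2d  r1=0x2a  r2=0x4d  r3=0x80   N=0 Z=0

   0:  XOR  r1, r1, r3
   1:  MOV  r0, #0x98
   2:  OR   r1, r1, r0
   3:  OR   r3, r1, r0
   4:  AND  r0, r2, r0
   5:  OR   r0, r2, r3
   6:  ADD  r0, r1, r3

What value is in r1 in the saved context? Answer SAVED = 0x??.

after  0: r0=0x2d r1=0xaa r2=0x4d r3=0x80  N=1 Z=0
after  1: r0=0x98 r1=0xaa r2=0x4d r3=0x80  N=1 Z=0
after  2: r0=0x98 r1=0xba r2=0x4d r3=0x80  N=1 Z=0
-- IRQ taken; context saved, return-PC = 3 --

SAVED = 0xba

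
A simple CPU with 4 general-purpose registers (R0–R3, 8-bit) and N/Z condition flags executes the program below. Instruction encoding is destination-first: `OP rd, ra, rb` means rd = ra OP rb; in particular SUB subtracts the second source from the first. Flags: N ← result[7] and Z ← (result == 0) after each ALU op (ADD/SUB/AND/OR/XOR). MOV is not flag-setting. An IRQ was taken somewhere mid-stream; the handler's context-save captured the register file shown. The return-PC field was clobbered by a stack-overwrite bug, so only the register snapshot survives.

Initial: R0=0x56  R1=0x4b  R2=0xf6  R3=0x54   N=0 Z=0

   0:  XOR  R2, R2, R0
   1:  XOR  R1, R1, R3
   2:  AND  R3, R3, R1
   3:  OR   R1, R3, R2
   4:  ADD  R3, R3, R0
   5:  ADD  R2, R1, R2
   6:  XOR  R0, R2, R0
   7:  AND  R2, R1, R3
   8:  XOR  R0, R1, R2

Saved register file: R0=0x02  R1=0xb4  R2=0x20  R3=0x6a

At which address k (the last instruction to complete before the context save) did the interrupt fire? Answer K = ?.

after  0: R0=0x56 R1=0x4b R2=0xa0 R3=0x54  N=1 Z=0
after  1: R0=0x56 R1=0x1f R2=0xa0 R3=0x54  N=0 Z=0
after  2: R0=0x56 R1=0x1f R2=0xa0 R3=0x14  N=0 Z=0
after  3: R0=0x56 R1=0xb4 R2=0xa0 R3=0x14  N=1 Z=0
after  4: R0=0x56 R1=0xb4 R2=0xa0 R3=0x6a  N=0 Z=0
after  5: R0=0x56 R1=0xb4 R2=0x54 R3=0x6a  N=0 Z=0
after  6: R0=0x02 R1=0xb4 R2=0x54 R3=0x6a  N=0 Z=0
after  7: R0=0x02 R1=0xb4 R2=0x20 R3=0x6a  N=0 Z=0
-- IRQ taken; context saved, return-PC = 8 --

K = 7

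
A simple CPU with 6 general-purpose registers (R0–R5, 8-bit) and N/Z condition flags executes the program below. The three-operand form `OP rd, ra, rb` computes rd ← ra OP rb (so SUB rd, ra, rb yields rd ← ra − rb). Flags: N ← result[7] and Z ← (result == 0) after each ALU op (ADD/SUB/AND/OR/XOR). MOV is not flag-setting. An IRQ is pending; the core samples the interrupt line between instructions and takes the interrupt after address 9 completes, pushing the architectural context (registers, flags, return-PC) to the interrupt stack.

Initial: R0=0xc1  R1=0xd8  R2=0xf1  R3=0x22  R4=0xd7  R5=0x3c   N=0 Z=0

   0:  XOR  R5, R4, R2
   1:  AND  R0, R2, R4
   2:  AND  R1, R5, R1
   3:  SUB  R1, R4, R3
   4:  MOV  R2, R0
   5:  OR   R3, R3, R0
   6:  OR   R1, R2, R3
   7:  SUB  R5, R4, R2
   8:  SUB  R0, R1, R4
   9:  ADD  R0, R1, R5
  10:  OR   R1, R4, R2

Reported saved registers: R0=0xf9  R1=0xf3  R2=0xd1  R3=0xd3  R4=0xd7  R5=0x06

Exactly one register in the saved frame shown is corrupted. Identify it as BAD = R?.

BAD = R3

after  0: R0=0xc1 R1=0xd8 R2=0xf1 R3=0x22 R4=0xd7 R5=0x26  N=0 Z=0
after  1: R0=0xd1 R1=0xd8 R2=0xf1 R3=0x22 R4=0xd7 R5=0x26  N=1 Z=0
after  2: R0=0xd1 R1=0x00 R2=0xf1 R3=0x22 R4=0xd7 R5=0x26  N=0 Z=1
after  3: R0=0xd1 R1=0xb5 R2=0xf1 R3=0x22 R4=0xd7 R5=0x26  N=1 Z=0
after  4: R0=0xd1 R1=0xb5 R2=0xd1 R3=0x22 R4=0xd7 R5=0x26  N=1 Z=0
after  5: R0=0xd1 R1=0xb5 R2=0xd1 R3=0xf3 R4=0xd7 R5=0x26  N=1 Z=0
after  6: R0=0xd1 R1=0xf3 R2=0xd1 R3=0xf3 R4=0xd7 R5=0x26  N=1 Z=0
after  7: R0=0xd1 R1=0xf3 R2=0xd1 R3=0xf3 R4=0xd7 R5=0x06  N=0 Z=0
after  8: R0=0x1c R1=0xf3 R2=0xd1 R3=0xf3 R4=0xd7 R5=0x06  N=0 Z=0
after  9: R0=0xf9 R1=0xf3 R2=0xd1 R3=0xf3 R4=0xd7 R5=0x06  N=1 Z=0
-- IRQ taken; context saved, return-PC = 10 --
mismatch: R3: reported 0xd3 vs actual 0xf3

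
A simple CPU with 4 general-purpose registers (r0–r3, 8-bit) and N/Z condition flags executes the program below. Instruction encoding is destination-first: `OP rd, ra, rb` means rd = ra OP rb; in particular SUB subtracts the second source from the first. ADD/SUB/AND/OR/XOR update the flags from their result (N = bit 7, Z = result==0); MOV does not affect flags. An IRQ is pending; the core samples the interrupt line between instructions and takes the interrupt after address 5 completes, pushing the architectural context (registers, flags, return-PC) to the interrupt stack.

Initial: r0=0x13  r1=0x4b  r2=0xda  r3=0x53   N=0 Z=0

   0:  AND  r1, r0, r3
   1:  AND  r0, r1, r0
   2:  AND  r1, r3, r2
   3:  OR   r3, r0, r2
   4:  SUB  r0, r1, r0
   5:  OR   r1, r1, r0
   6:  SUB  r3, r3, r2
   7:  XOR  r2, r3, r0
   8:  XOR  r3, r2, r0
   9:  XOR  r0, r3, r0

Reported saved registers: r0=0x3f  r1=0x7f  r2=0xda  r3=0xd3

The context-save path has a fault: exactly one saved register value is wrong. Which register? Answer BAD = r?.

after  0: r0=0x13 r1=0x13 r2=0xda r3=0x53  N=0 Z=0
after  1: r0=0x13 r1=0x13 r2=0xda r3=0x53  N=0 Z=0
after  2: r0=0x13 r1=0x52 r2=0xda r3=0x53  N=0 Z=0
after  3: r0=0x13 r1=0x52 r2=0xda r3=0xdb  N=1 Z=0
after  4: r0=0x3f r1=0x52 r2=0xda r3=0xdb  N=0 Z=0
after  5: r0=0x3f r1=0x7f r2=0xda r3=0xdb  N=0 Z=0
-- IRQ taken; context saved, return-PC = 6 --
mismatch: r3: reported 0xd3 vs actual 0xdb

BAD = r3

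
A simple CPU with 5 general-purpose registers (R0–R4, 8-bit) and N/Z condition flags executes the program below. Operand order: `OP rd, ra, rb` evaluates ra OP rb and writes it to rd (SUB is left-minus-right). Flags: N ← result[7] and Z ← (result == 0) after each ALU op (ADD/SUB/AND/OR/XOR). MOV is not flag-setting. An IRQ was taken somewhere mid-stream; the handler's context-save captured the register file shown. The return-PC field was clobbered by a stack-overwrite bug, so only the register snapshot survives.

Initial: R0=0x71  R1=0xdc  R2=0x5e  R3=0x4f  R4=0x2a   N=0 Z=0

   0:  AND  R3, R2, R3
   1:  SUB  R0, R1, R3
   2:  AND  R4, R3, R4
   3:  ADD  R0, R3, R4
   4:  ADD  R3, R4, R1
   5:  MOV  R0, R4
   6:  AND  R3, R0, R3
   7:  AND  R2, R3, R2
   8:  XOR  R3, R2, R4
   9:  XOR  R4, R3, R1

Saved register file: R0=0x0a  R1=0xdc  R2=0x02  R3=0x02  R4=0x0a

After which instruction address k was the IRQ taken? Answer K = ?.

K = 7

after  0: R0=0x71 R1=0xdc R2=0x5e R3=0x4e R4=0x2a  N=0 Z=0
after  1: R0=0x8e R1=0xdc R2=0x5e R3=0x4e R4=0x2a  N=1 Z=0
after  2: R0=0x8e R1=0xdc R2=0x5e R3=0x4e R4=0x0a  N=0 Z=0
after  3: R0=0x58 R1=0xdc R2=0x5e R3=0x4e R4=0x0a  N=0 Z=0
after  4: R0=0x58 R1=0xdc R2=0x5e R3=0xe6 R4=0x0a  N=1 Z=0
after  5: R0=0x0a R1=0xdc R2=0x5e R3=0xe6 R4=0x0a  N=1 Z=0
after  6: R0=0x0a R1=0xdc R2=0x5e R3=0x02 R4=0x0a  N=0 Z=0
after  7: R0=0x0a R1=0xdc R2=0x02 R3=0x02 R4=0x0a  N=0 Z=0
-- IRQ taken; context saved, return-PC = 8 --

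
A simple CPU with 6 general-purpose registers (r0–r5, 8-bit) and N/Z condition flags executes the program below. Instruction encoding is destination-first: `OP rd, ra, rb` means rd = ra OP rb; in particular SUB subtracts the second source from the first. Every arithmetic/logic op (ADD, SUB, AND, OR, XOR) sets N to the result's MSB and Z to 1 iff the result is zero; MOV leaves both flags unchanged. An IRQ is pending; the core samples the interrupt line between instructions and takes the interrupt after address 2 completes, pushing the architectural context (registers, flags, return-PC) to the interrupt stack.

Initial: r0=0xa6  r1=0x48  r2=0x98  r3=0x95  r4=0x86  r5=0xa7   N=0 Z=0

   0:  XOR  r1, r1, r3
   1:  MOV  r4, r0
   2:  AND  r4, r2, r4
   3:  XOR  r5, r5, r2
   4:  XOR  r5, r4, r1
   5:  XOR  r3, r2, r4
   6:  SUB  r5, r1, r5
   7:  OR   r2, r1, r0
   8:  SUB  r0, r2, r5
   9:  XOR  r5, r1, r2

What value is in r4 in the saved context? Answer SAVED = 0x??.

SAVED = 0x80

after  0: r0=0xa6 r1=0xdd r2=0x98 r3=0x95 r4=0x86 r5=0xa7  N=1 Z=0
after  1: r0=0xa6 r1=0xdd r2=0x98 r3=0x95 r4=0xa6 r5=0xa7  N=1 Z=0
after  2: r0=0xa6 r1=0xdd r2=0x98 r3=0x95 r4=0x80 r5=0xa7  N=1 Z=0
-- IRQ taken; context saved, return-PC = 3 --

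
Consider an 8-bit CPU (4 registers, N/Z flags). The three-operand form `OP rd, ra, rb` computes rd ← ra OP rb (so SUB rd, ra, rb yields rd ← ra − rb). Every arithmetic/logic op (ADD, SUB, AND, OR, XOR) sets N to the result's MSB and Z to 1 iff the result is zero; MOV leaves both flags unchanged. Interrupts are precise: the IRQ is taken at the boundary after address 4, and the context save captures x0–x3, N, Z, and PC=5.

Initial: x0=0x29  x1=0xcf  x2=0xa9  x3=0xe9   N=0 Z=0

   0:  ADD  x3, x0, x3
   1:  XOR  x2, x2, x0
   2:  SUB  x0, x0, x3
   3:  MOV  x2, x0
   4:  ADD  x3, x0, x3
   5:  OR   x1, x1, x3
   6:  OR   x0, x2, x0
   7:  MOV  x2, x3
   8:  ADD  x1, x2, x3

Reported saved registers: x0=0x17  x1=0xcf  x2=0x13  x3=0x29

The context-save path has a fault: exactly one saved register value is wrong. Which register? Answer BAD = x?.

BAD = x2

after  0: x0=0x29 x1=0xcf x2=0xa9 x3=0x12  N=0 Z=0
after  1: x0=0x29 x1=0xcf x2=0x80 x3=0x12  N=1 Z=0
after  2: x0=0x17 x1=0xcf x2=0x80 x3=0x12  N=0 Z=0
after  3: x0=0x17 x1=0xcf x2=0x17 x3=0x12  N=0 Z=0
after  4: x0=0x17 x1=0xcf x2=0x17 x3=0x29  N=0 Z=0
-- IRQ taken; context saved, return-PC = 5 --
mismatch: x2: reported 0x13 vs actual 0x17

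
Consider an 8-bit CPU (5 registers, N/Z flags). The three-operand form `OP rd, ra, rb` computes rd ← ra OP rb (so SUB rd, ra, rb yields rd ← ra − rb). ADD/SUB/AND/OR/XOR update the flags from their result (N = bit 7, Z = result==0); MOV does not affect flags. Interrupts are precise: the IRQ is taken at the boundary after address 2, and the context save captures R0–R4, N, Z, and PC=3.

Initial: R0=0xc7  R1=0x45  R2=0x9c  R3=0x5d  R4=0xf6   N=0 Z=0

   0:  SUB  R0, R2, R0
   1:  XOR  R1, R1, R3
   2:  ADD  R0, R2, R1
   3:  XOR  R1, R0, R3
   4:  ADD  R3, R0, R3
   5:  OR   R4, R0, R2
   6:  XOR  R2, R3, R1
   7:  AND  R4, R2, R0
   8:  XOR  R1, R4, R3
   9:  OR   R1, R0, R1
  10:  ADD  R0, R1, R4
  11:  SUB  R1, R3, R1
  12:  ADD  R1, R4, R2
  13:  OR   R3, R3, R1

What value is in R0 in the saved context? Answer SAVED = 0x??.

SAVED = 0xb4

after  0: R0=0xd5 R1=0x45 R2=0x9c R3=0x5d R4=0xf6  N=1 Z=0
after  1: R0=0xd5 R1=0x18 R2=0x9c R3=0x5d R4=0xf6  N=0 Z=0
after  2: R0=0xb4 R1=0x18 R2=0x9c R3=0x5d R4=0xf6  N=1 Z=0
-- IRQ taken; context saved, return-PC = 3 --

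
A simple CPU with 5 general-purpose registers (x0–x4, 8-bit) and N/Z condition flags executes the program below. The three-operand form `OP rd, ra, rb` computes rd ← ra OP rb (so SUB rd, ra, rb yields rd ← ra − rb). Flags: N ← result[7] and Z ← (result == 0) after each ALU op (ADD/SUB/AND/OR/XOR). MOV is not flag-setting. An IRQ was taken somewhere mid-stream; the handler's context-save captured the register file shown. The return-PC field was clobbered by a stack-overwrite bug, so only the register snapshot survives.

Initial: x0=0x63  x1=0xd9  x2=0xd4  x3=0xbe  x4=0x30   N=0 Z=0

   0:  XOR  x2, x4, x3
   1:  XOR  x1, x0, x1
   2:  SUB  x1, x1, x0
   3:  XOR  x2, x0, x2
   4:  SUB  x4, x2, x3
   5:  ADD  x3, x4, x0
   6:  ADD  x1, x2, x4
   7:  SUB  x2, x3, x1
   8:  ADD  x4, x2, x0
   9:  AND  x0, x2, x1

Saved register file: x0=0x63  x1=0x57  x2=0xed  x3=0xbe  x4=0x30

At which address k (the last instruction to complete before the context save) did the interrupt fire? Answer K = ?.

after  0: x0=0x63 x1=0xd9 x2=0x8e x3=0xbe x4=0x30  N=1 Z=0
after  1: x0=0x63 x1=0xba x2=0x8e x3=0xbe x4=0x30  N=1 Z=0
after  2: x0=0x63 x1=0x57 x2=0x8e x3=0xbe x4=0x30  N=0 Z=0
after  3: x0=0x63 x1=0x57 x2=0xed x3=0xbe x4=0x30  N=1 Z=0
-- IRQ taken; context saved, return-PC = 4 --

K = 3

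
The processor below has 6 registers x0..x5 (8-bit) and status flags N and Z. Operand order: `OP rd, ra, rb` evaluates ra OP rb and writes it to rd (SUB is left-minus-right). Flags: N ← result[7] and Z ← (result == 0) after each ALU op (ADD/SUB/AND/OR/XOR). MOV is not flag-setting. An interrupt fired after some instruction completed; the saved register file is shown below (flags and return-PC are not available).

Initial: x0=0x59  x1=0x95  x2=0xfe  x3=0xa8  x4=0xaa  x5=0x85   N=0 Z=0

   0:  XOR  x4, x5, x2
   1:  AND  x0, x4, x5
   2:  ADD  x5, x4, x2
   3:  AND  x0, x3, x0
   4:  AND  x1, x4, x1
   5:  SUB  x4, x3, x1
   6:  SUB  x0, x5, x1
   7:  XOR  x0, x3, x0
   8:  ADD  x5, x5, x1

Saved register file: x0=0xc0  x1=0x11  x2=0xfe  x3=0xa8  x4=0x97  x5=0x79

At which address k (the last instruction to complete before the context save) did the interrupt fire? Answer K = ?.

after  0: x0=0x59 x1=0x95 x2=0xfe x3=0xa8 x4=0x7b x5=0x85  N=0 Z=0
after  1: x0=0x01 x1=0x95 x2=0xfe x3=0xa8 x4=0x7b x5=0x85  N=0 Z=0
after  2: x0=0x01 x1=0x95 x2=0xfe x3=0xa8 x4=0x7b x5=0x79  N=0 Z=0
after  3: x0=0x00 x1=0x95 x2=0xfe x3=0xa8 x4=0x7b x5=0x79  N=0 Z=1
after  4: x0=0x00 x1=0x11 x2=0xfe x3=0xa8 x4=0x7b x5=0x79  N=0 Z=0
after  5: x0=0x00 x1=0x11 x2=0xfe x3=0xa8 x4=0x97 x5=0x79  N=1 Z=0
after  6: x0=0x68 x1=0x11 x2=0xfe x3=0xa8 x4=0x97 x5=0x79  N=0 Z=0
after  7: x0=0xc0 x1=0x11 x2=0xfe x3=0xa8 x4=0x97 x5=0x79  N=1 Z=0
-- IRQ taken; context saved, return-PC = 8 --

K = 7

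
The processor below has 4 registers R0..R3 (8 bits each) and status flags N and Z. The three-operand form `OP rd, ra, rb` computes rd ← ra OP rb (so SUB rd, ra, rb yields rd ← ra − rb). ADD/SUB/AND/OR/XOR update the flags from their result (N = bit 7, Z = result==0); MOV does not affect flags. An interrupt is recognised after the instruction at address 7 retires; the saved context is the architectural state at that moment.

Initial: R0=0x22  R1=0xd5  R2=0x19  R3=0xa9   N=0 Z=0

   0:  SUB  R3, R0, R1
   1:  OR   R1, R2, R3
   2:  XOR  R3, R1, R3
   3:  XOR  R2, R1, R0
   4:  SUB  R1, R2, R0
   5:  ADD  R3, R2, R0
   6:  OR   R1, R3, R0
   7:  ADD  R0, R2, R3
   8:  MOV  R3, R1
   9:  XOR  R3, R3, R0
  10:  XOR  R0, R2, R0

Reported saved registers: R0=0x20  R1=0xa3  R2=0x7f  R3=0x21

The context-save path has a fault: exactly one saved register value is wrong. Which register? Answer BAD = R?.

after  0: R0=0x22 R1=0xd5 R2=0x19 R3=0x4d  N=0 Z=0
after  1: R0=0x22 R1=0x5d R2=0x19 R3=0x4d  N=0 Z=0
after  2: R0=0x22 R1=0x5d R2=0x19 R3=0x10  N=0 Z=0
after  3: R0=0x22 R1=0x5d R2=0x7f R3=0x10  N=0 Z=0
after  4: R0=0x22 R1=0x5d R2=0x7f R3=0x10  N=0 Z=0
after  5: R0=0x22 R1=0x5d R2=0x7f R3=0xa1  N=1 Z=0
after  6: R0=0x22 R1=0xa3 R2=0x7f R3=0xa1  N=1 Z=0
after  7: R0=0x20 R1=0xa3 R2=0x7f R3=0xa1  N=0 Z=0
-- IRQ taken; context saved, return-PC = 8 --
mismatch: R3: reported 0x21 vs actual 0xa1

BAD = R3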